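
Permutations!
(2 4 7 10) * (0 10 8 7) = (0 10 2 4)(7 8) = [10, 1, 4, 3, 0, 5, 6, 8, 7, 9, 2]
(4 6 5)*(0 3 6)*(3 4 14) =[4, 1, 2, 6, 0, 14, 5, 7, 8, 9, 10, 11, 12, 13, 3] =(0 4)(3 6 5 14)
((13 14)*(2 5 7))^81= ((2 5 7)(13 14))^81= (13 14)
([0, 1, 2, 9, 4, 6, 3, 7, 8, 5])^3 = [0, 1, 2, 6, 4, 9, 5, 7, 8, 3]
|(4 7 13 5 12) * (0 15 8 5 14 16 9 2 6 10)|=14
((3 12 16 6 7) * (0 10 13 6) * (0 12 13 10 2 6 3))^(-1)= ((0 2 6 7)(3 13)(12 16))^(-1)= (0 7 6 2)(3 13)(12 16)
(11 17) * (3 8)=(3 8)(11 17)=[0, 1, 2, 8, 4, 5, 6, 7, 3, 9, 10, 17, 12, 13, 14, 15, 16, 11]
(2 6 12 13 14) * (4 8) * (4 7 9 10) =(2 6 12 13 14)(4 8 7 9 10) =[0, 1, 6, 3, 8, 5, 12, 9, 7, 10, 4, 11, 13, 14, 2]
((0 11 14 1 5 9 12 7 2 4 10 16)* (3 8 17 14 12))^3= (0 7 10 11 2 16 12 4)(1 3 14 9 17 5 8)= ((0 11 12 7 2 4 10 16)(1 5 9 3 8 17 14))^3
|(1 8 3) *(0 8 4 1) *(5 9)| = 6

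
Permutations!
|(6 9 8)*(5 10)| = 6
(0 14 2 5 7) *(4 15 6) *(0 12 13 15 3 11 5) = [14, 1, 0, 11, 3, 7, 4, 12, 8, 9, 10, 5, 13, 15, 2, 6] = (0 14 2)(3 11 5 7 12 13 15 6 4)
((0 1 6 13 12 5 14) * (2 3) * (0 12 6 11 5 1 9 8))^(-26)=((0 9 8)(1 11 5 14 12)(2 3)(6 13))^(-26)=(0 9 8)(1 12 14 5 11)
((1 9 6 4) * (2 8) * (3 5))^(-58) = ((1 9 6 4)(2 8)(3 5))^(-58) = (1 6)(4 9)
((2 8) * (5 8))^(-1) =(2 8 5)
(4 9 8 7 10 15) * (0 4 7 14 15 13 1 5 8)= (0 4 9)(1 5 8 14 15 7 10 13)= [4, 5, 2, 3, 9, 8, 6, 10, 14, 0, 13, 11, 12, 1, 15, 7]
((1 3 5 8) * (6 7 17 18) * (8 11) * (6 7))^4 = (1 8 11 5 3)(7 17 18)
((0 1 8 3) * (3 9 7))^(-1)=((0 1 8 9 7 3))^(-1)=(0 3 7 9 8 1)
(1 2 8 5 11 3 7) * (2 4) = (1 4 2 8 5 11 3 7) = [0, 4, 8, 7, 2, 11, 6, 1, 5, 9, 10, 3]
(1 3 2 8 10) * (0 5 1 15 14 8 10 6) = (0 5 1 3 2 10 15 14 8 6) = [5, 3, 10, 2, 4, 1, 0, 7, 6, 9, 15, 11, 12, 13, 8, 14]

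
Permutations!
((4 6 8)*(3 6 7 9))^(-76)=(3 8 7)(4 9 6)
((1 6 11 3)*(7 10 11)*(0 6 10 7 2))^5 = (0 2 6)(1 10 11 3)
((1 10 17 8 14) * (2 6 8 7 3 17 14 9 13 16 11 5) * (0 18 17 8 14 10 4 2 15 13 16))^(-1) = (0 13 15 5 11 16 9 8 3 7 17 18)(1 14 6 2 4)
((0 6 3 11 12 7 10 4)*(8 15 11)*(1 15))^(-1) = ((0 6 3 8 1 15 11 12 7 10 4))^(-1) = (0 4 10 7 12 11 15 1 8 3 6)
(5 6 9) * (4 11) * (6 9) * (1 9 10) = (1 9 5 10)(4 11) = [0, 9, 2, 3, 11, 10, 6, 7, 8, 5, 1, 4]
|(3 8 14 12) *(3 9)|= 5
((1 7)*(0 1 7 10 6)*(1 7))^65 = ((0 7 1 10 6))^65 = (10)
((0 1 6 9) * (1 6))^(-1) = ((0 6 9))^(-1) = (0 9 6)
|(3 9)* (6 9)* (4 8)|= 6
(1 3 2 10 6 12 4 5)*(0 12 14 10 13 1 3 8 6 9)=(0 12 4 5 3 2 13 1 8 6 14 10 9)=[12, 8, 13, 2, 5, 3, 14, 7, 6, 0, 9, 11, 4, 1, 10]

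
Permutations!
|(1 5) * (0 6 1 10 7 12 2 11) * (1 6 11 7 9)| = |(0 11)(1 5 10 9)(2 7 12)| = 12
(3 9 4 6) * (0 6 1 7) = [6, 7, 2, 9, 1, 5, 3, 0, 8, 4] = (0 6 3 9 4 1 7)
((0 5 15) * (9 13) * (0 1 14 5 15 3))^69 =((0 15 1 14 5 3)(9 13))^69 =(0 14)(1 3)(5 15)(9 13)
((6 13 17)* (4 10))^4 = (6 13 17)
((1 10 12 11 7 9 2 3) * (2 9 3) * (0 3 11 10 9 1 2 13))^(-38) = (0 2)(3 13)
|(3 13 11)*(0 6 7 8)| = |(0 6 7 8)(3 13 11)| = 12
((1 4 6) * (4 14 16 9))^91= ((1 14 16 9 4 6))^91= (1 14 16 9 4 6)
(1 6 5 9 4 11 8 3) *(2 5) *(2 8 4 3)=(1 6 8 2 5 9 3)(4 11)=[0, 6, 5, 1, 11, 9, 8, 7, 2, 3, 10, 4]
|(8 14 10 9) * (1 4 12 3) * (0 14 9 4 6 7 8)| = |(0 14 10 4 12 3 1 6 7 8 9)| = 11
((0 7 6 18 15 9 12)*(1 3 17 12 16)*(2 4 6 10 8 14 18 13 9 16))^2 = ((0 7 10 8 14 18 15 16 1 3 17 12)(2 4 6 13 9))^2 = (0 10 14 15 1 17)(2 6 9 4 13)(3 12 7 8 18 16)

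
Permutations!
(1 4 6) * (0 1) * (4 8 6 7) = [1, 8, 2, 3, 7, 5, 0, 4, 6] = (0 1 8 6)(4 7)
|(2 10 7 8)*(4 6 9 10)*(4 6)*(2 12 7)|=|(2 6 9 10)(7 8 12)|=12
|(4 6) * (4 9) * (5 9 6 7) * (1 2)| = 4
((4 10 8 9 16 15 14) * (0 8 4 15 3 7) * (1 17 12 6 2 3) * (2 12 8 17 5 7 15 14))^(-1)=(0 7 5 1 16 9 8 17)(2 15 3)(4 10)(6 12)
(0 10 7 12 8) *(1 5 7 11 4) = (0 10 11 4 1 5 7 12 8) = [10, 5, 2, 3, 1, 7, 6, 12, 0, 9, 11, 4, 8]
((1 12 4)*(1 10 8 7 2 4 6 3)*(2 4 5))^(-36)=(12)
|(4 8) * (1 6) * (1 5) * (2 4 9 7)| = 15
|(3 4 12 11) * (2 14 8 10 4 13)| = |(2 14 8 10 4 12 11 3 13)| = 9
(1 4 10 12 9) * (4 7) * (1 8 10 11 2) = [0, 7, 1, 3, 11, 5, 6, 4, 10, 8, 12, 2, 9] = (1 7 4 11 2)(8 10 12 9)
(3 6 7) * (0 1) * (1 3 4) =[3, 0, 2, 6, 1, 5, 7, 4] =(0 3 6 7 4 1)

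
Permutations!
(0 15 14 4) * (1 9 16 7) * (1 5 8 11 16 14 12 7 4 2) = (0 15 12 7 5 8 11 16 4)(1 9 14 2) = [15, 9, 1, 3, 0, 8, 6, 5, 11, 14, 10, 16, 7, 13, 2, 12, 4]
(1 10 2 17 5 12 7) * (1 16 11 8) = (1 10 2 17 5 12 7 16 11 8) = [0, 10, 17, 3, 4, 12, 6, 16, 1, 9, 2, 8, 7, 13, 14, 15, 11, 5]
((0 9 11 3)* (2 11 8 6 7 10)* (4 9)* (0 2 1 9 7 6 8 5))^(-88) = (0 10 5 7 9 4 1)(2 3 11)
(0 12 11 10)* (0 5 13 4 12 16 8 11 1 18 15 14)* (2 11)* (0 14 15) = (0 16 8 2 11 10 5 13 4 12 1 18) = [16, 18, 11, 3, 12, 13, 6, 7, 2, 9, 5, 10, 1, 4, 14, 15, 8, 17, 0]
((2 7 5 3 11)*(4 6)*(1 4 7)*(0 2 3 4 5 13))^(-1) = ((0 2 1 5 4 6 7 13)(3 11))^(-1) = (0 13 7 6 4 5 1 2)(3 11)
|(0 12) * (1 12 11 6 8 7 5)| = 8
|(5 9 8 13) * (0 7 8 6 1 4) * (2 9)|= 10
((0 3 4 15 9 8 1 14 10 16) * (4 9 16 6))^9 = ((0 3 9 8 1 14 10 6 4 15 16))^9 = (0 15 6 14 8 3 16 4 10 1 9)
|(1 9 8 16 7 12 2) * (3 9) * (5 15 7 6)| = |(1 3 9 8 16 6 5 15 7 12 2)| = 11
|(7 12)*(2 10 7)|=4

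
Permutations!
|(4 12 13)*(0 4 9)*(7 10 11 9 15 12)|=|(0 4 7 10 11 9)(12 13 15)|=6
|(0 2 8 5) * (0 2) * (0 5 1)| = 5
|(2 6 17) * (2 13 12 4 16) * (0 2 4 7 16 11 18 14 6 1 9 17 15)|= 15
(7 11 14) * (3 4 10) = (3 4 10)(7 11 14) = [0, 1, 2, 4, 10, 5, 6, 11, 8, 9, 3, 14, 12, 13, 7]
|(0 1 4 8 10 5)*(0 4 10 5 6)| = |(0 1 10 6)(4 8 5)| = 12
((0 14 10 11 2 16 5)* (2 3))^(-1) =((0 14 10 11 3 2 16 5))^(-1) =(0 5 16 2 3 11 10 14)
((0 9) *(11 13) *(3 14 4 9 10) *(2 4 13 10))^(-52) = ((0 2 4 9)(3 14 13 11 10))^(-52) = (3 11 14 10 13)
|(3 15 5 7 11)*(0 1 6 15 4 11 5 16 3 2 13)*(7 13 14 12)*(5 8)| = 15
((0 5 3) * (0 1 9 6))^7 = (0 5 3 1 9 6)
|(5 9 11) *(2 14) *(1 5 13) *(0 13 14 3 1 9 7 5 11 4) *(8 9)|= 10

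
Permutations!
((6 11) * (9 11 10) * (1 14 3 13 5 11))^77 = (1 11 14 6 3 10 13 9 5) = ((1 14 3 13 5 11 6 10 9))^77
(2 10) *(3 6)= [0, 1, 10, 6, 4, 5, 3, 7, 8, 9, 2]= (2 10)(3 6)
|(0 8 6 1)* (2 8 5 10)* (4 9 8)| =|(0 5 10 2 4 9 8 6 1)| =9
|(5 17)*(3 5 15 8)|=5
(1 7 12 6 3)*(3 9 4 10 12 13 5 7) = (1 3)(4 10 12 6 9)(5 7 13) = [0, 3, 2, 1, 10, 7, 9, 13, 8, 4, 12, 11, 6, 5]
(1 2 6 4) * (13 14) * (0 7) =(0 7)(1 2 6 4)(13 14) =[7, 2, 6, 3, 1, 5, 4, 0, 8, 9, 10, 11, 12, 14, 13]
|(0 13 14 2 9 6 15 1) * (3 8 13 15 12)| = |(0 15 1)(2 9 6 12 3 8 13 14)| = 24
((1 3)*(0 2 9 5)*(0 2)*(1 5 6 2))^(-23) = ((1 3 5)(2 9 6))^(-23) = (1 3 5)(2 9 6)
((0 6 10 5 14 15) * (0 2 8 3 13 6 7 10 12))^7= (0 8 10 13 14 12 2 7 3 5 6 15)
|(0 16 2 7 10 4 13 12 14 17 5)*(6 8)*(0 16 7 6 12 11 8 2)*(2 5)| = 14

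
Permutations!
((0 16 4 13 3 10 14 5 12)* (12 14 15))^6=(0 15 3 4)(10 13 16 12)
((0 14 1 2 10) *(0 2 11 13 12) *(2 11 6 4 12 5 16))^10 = ((0 14 1 6 4 12)(2 10 11 13 5 16))^10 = (0 4 1)(2 5 11)(6 14 12)(10 16 13)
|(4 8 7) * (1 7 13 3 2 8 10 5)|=20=|(1 7 4 10 5)(2 8 13 3)|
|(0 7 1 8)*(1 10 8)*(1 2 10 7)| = 5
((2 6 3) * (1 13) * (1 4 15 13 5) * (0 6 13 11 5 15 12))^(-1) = ((0 6 3 2 13 4 12)(1 15 11 5))^(-1) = (0 12 4 13 2 3 6)(1 5 11 15)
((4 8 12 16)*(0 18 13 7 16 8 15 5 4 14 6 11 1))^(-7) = (0 13 16 6 1 18 7 14 11)(4 5 15)(8 12)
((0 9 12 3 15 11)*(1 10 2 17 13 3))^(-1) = ((0 9 12 1 10 2 17 13 3 15 11))^(-1) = (0 11 15 3 13 17 2 10 1 12 9)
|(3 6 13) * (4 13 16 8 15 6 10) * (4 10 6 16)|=12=|(3 6 4 13)(8 15 16)|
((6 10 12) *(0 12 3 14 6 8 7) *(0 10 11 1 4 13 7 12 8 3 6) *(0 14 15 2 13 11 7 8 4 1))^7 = (0 4 11)(2 13 8 12 3 15)(6 7 10)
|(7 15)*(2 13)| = |(2 13)(7 15)| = 2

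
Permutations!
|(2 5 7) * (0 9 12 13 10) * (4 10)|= 6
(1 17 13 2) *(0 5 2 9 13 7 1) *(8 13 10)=[5, 17, 0, 3, 4, 2, 6, 1, 13, 10, 8, 11, 12, 9, 14, 15, 16, 7]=(0 5 2)(1 17 7)(8 13 9 10)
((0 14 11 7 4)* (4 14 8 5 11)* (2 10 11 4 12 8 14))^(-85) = ((0 14 12 8 5 4)(2 10 11 7))^(-85) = (0 4 5 8 12 14)(2 7 11 10)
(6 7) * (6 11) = (6 7 11) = [0, 1, 2, 3, 4, 5, 7, 11, 8, 9, 10, 6]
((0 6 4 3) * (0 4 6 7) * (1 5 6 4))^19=((0 7)(1 5 6 4 3))^19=(0 7)(1 3 4 6 5)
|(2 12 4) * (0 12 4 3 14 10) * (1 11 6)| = 30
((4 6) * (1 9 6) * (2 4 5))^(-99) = ((1 9 6 5 2 4))^(-99) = (1 5)(2 9)(4 6)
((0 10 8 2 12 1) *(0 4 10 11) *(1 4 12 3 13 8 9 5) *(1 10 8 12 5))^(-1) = (0 11)(1 9 10 5)(2 8 4 12 13 3)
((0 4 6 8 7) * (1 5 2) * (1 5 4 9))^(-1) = ((0 9 1 4 6 8 7)(2 5))^(-1) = (0 7 8 6 4 1 9)(2 5)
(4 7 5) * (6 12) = [0, 1, 2, 3, 7, 4, 12, 5, 8, 9, 10, 11, 6] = (4 7 5)(6 12)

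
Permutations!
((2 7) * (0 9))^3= ((0 9)(2 7))^3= (0 9)(2 7)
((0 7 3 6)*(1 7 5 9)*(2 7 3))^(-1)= ((0 5 9 1 3 6)(2 7))^(-1)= (0 6 3 1 9 5)(2 7)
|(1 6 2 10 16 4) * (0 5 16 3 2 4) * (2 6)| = 6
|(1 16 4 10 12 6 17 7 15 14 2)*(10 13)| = 12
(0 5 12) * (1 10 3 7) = (0 5 12)(1 10 3 7) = [5, 10, 2, 7, 4, 12, 6, 1, 8, 9, 3, 11, 0]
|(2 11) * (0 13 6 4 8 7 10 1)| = 8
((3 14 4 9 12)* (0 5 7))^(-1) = (0 7 5)(3 12 9 4 14)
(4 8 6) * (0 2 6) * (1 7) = (0 2 6 4 8)(1 7) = [2, 7, 6, 3, 8, 5, 4, 1, 0]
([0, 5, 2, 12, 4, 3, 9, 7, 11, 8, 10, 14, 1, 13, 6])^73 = (1 5 3 12)(6 11 9 14 8)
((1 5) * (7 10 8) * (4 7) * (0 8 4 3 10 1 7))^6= (0 8 3 10 4)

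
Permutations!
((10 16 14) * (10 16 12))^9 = (10 12)(14 16)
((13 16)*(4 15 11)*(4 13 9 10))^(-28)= ((4 15 11 13 16 9 10))^(-28)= (16)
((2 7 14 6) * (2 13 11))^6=((2 7 14 6 13 11))^6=(14)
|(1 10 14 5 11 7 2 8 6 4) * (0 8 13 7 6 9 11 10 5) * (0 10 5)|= 42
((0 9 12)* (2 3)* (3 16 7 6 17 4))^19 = (0 9 12)(2 4 6 16 3 17 7)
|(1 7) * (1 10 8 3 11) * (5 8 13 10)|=6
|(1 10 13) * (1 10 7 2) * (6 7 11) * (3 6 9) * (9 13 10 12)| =|(1 11 13 12 9 3 6 7 2)| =9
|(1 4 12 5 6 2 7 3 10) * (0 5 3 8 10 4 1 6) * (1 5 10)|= |(0 10 6 2 7 8 1 5)(3 4 12)|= 24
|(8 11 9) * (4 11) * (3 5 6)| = 12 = |(3 5 6)(4 11 9 8)|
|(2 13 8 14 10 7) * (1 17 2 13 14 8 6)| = 8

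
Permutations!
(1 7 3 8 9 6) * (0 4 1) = [4, 7, 2, 8, 1, 5, 0, 3, 9, 6] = (0 4 1 7 3 8 9 6)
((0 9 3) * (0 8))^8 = ((0 9 3 8))^8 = (9)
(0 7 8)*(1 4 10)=[7, 4, 2, 3, 10, 5, 6, 8, 0, 9, 1]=(0 7 8)(1 4 10)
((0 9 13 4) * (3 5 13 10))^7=(13)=((0 9 10 3 5 13 4))^7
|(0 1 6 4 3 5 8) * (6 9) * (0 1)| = |(1 9 6 4 3 5 8)| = 7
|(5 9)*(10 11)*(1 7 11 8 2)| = 6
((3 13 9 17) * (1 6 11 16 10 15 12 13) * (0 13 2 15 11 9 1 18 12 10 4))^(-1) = ((0 13 1 6 9 17 3 18 12 2 15 10 11 16 4))^(-1) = (0 4 16 11 10 15 2 12 18 3 17 9 6 1 13)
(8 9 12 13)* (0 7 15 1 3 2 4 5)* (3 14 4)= (0 7 15 1 14 4 5)(2 3)(8 9 12 13)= [7, 14, 3, 2, 5, 0, 6, 15, 9, 12, 10, 11, 13, 8, 4, 1]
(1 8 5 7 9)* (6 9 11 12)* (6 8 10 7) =(1 10 7 11 12 8 5 6 9) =[0, 10, 2, 3, 4, 6, 9, 11, 5, 1, 7, 12, 8]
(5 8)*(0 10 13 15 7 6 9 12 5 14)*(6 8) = (0 10 13 15 7 8 14)(5 6 9 12) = [10, 1, 2, 3, 4, 6, 9, 8, 14, 12, 13, 11, 5, 15, 0, 7]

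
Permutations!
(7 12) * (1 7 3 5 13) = [0, 7, 2, 5, 4, 13, 6, 12, 8, 9, 10, 11, 3, 1] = (1 7 12 3 5 13)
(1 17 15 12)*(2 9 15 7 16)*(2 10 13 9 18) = [0, 17, 18, 3, 4, 5, 6, 16, 8, 15, 13, 11, 1, 9, 14, 12, 10, 7, 2] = (1 17 7 16 10 13 9 15 12)(2 18)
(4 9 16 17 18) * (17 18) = (4 9 16 18) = [0, 1, 2, 3, 9, 5, 6, 7, 8, 16, 10, 11, 12, 13, 14, 15, 18, 17, 4]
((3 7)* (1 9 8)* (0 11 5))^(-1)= (0 5 11)(1 8 9)(3 7)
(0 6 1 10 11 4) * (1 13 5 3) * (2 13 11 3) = (0 6 11 4)(1 10 3)(2 13 5) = [6, 10, 13, 1, 0, 2, 11, 7, 8, 9, 3, 4, 12, 5]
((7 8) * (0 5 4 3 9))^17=(0 4 9 5 3)(7 8)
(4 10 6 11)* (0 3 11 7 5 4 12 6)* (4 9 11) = (0 3 4 10)(5 9 11 12 6 7) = [3, 1, 2, 4, 10, 9, 7, 5, 8, 11, 0, 12, 6]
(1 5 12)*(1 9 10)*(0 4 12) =[4, 5, 2, 3, 12, 0, 6, 7, 8, 10, 1, 11, 9] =(0 4 12 9 10 1 5)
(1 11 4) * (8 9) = (1 11 4)(8 9) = [0, 11, 2, 3, 1, 5, 6, 7, 9, 8, 10, 4]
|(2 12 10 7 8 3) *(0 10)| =|(0 10 7 8 3 2 12)| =7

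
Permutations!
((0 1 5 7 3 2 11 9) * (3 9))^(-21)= ((0 1 5 7 9)(2 11 3))^(-21)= (11)(0 9 7 5 1)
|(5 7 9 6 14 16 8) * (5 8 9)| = 4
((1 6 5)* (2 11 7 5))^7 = (1 6 2 11 7 5)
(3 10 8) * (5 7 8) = (3 10 5 7 8) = [0, 1, 2, 10, 4, 7, 6, 8, 3, 9, 5]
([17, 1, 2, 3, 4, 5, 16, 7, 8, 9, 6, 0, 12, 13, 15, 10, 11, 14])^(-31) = [17, 1, 2, 3, 4, 5, 16, 7, 8, 9, 6, 0, 12, 13, 15, 10, 11, 14]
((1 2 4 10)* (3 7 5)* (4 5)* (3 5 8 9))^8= ((1 2 8 9 3 7 4 10))^8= (10)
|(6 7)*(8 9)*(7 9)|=4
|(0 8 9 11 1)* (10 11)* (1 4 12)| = 8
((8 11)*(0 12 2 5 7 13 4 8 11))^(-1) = ((0 12 2 5 7 13 4 8))^(-1) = (0 8 4 13 7 5 2 12)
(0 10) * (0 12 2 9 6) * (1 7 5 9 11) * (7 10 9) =(0 9 6)(1 10 12 2 11)(5 7) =[9, 10, 11, 3, 4, 7, 0, 5, 8, 6, 12, 1, 2]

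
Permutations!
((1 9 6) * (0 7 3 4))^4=(1 9 6)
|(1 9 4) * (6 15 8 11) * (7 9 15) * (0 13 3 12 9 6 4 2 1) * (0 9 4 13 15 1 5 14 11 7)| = |(0 15 8 7 6)(2 5 14 11 13 3 12 4 9)| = 45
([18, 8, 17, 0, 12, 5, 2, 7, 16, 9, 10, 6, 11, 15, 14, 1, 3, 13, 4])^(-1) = (0 3 16 8 1 15 13 17 2 6 11 12 4 18)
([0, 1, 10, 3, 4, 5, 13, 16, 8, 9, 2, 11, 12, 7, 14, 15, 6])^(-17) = [0, 1, 10, 3, 4, 5, 16, 13, 8, 9, 2, 11, 12, 6, 14, 15, 7]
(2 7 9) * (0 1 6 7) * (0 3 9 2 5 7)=(0 1 6)(2 3 9 5 7)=[1, 6, 3, 9, 4, 7, 0, 2, 8, 5]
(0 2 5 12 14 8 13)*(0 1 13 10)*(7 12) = [2, 13, 5, 3, 4, 7, 6, 12, 10, 9, 0, 11, 14, 1, 8] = (0 2 5 7 12 14 8 10)(1 13)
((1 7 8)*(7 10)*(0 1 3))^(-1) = ((0 1 10 7 8 3))^(-1) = (0 3 8 7 10 1)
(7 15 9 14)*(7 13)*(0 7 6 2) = (0 7 15 9 14 13 6 2) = [7, 1, 0, 3, 4, 5, 2, 15, 8, 14, 10, 11, 12, 6, 13, 9]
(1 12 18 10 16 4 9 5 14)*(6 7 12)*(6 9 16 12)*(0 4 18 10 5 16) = (0 4)(1 9 16 18 5 14)(6 7)(10 12) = [4, 9, 2, 3, 0, 14, 7, 6, 8, 16, 12, 11, 10, 13, 1, 15, 18, 17, 5]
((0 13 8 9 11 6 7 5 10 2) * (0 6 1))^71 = (0 1 11 9 8 13)(2 6 7 5 10)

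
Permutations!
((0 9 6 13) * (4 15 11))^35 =((0 9 6 13)(4 15 11))^35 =(0 13 6 9)(4 11 15)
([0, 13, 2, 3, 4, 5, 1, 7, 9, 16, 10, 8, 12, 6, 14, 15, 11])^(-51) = [0, 1, 2, 3, 4, 5, 6, 7, 9, 16, 10, 8, 12, 13, 14, 15, 11]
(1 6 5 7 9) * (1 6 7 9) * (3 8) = (1 7)(3 8)(5 9 6) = [0, 7, 2, 8, 4, 9, 5, 1, 3, 6]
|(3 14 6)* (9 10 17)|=3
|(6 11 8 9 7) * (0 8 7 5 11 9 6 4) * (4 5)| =|(0 8 6 9 4)(5 11 7)| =15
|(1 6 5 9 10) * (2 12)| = 10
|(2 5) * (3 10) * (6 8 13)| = |(2 5)(3 10)(6 8 13)| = 6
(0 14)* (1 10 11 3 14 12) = (0 12 1 10 11 3 14) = [12, 10, 2, 14, 4, 5, 6, 7, 8, 9, 11, 3, 1, 13, 0]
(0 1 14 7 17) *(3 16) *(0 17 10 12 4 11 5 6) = (17)(0 1 14 7 10 12 4 11 5 6)(3 16) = [1, 14, 2, 16, 11, 6, 0, 10, 8, 9, 12, 5, 4, 13, 7, 15, 3, 17]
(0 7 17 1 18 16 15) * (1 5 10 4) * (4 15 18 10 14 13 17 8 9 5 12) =(0 7 8 9 5 14 13 17 12 4 1 10 15)(16 18) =[7, 10, 2, 3, 1, 14, 6, 8, 9, 5, 15, 11, 4, 17, 13, 0, 18, 12, 16]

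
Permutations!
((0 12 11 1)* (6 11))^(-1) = ((0 12 6 11 1))^(-1) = (0 1 11 6 12)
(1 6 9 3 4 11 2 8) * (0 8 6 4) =(0 8 1 4 11 2 6 9 3) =[8, 4, 6, 0, 11, 5, 9, 7, 1, 3, 10, 2]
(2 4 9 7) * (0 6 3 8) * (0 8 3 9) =(0 6 9 7 2 4) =[6, 1, 4, 3, 0, 5, 9, 2, 8, 7]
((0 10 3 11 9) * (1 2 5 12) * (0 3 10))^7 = ((1 2 5 12)(3 11 9))^7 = (1 12 5 2)(3 11 9)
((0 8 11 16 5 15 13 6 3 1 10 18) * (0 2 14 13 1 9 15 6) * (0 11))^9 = (0 8)(1 6 13 10 3 11 18 9 16 2 15 5 14)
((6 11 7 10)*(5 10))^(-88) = ((5 10 6 11 7))^(-88) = (5 6 7 10 11)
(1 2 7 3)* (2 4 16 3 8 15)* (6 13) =(1 4 16 3)(2 7 8 15)(6 13) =[0, 4, 7, 1, 16, 5, 13, 8, 15, 9, 10, 11, 12, 6, 14, 2, 3]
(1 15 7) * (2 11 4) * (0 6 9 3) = (0 6 9 3)(1 15 7)(2 11 4) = [6, 15, 11, 0, 2, 5, 9, 1, 8, 3, 10, 4, 12, 13, 14, 7]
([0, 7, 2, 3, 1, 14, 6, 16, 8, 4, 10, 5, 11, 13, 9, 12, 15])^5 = (1 11)(4 12)(5 7)(9 15)(14 16)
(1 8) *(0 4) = (0 4)(1 8) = [4, 8, 2, 3, 0, 5, 6, 7, 1]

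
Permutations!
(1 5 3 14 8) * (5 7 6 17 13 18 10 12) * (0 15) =(0 15)(1 7 6 17 13 18 10 12 5 3 14 8) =[15, 7, 2, 14, 4, 3, 17, 6, 1, 9, 12, 11, 5, 18, 8, 0, 16, 13, 10]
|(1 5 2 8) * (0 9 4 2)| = 7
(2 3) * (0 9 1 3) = (0 9 1 3 2) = [9, 3, 0, 2, 4, 5, 6, 7, 8, 1]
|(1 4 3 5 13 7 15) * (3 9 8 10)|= 10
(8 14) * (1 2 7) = [0, 2, 7, 3, 4, 5, 6, 1, 14, 9, 10, 11, 12, 13, 8] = (1 2 7)(8 14)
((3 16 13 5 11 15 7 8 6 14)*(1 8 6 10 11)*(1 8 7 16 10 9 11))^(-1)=((1 7 6 14 3 10)(5 8 9 11 15 16 13))^(-1)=(1 10 3 14 6 7)(5 13 16 15 11 9 8)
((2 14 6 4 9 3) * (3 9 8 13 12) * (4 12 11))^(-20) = (14)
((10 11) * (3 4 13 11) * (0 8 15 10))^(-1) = (0 11 13 4 3 10 15 8)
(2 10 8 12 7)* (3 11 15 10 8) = [0, 1, 8, 11, 4, 5, 6, 2, 12, 9, 3, 15, 7, 13, 14, 10] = (2 8 12 7)(3 11 15 10)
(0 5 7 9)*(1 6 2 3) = (0 5 7 9)(1 6 2 3) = [5, 6, 3, 1, 4, 7, 2, 9, 8, 0]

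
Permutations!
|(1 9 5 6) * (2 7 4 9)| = |(1 2 7 4 9 5 6)| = 7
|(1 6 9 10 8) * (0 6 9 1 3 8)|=|(0 6 1 9 10)(3 8)|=10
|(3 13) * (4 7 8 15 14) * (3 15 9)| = |(3 13 15 14 4 7 8 9)| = 8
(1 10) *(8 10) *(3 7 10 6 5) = (1 8 6 5 3 7 10) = [0, 8, 2, 7, 4, 3, 5, 10, 6, 9, 1]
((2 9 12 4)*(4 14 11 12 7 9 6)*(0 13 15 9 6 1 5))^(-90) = ((0 13 15 9 7 6 4 2 1 5)(11 12 14))^(-90) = (15)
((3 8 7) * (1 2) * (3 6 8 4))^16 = (6 8 7)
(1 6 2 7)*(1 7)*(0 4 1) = (7)(0 4 1 6 2) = [4, 6, 0, 3, 1, 5, 2, 7]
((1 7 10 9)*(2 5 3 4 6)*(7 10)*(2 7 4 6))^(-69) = (10)(2 6)(3 4)(5 7)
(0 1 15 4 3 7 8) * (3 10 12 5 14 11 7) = (0 1 15 4 10 12 5 14 11 7 8) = [1, 15, 2, 3, 10, 14, 6, 8, 0, 9, 12, 7, 5, 13, 11, 4]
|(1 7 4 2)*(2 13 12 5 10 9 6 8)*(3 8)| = |(1 7 4 13 12 5 10 9 6 3 8 2)| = 12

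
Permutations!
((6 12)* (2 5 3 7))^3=((2 5 3 7)(6 12))^3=(2 7 3 5)(6 12)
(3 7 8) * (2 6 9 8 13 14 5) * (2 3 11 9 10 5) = [0, 1, 6, 7, 4, 3, 10, 13, 11, 8, 5, 9, 12, 14, 2] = (2 6 10 5 3 7 13 14)(8 11 9)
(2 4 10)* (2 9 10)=(2 4)(9 10)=[0, 1, 4, 3, 2, 5, 6, 7, 8, 10, 9]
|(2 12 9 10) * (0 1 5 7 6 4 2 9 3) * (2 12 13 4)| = |(0 1 5 7 6 2 13 4 12 3)(9 10)| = 10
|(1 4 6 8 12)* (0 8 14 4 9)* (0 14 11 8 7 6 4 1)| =6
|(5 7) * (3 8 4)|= |(3 8 4)(5 7)|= 6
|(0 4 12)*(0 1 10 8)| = |(0 4 12 1 10 8)| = 6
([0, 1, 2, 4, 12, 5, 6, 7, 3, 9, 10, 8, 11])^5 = [0, 1, 2, 3, 4, 5, 6, 7, 8, 9, 10, 11, 12]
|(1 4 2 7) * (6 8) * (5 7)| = 10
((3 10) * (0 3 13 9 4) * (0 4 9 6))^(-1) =((0 3 10 13 6))^(-1) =(0 6 13 10 3)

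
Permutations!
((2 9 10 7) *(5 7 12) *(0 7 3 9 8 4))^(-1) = (0 4 8 2 7)(3 5 12 10 9)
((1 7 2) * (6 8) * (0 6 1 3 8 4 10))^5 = ((0 6 4 10)(1 7 2 3 8))^5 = (0 6 4 10)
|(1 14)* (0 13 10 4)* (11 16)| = 4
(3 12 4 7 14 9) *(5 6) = (3 12 4 7 14 9)(5 6) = [0, 1, 2, 12, 7, 6, 5, 14, 8, 3, 10, 11, 4, 13, 9]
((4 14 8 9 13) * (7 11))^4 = (4 13 9 8 14)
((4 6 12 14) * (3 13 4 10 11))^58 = (3 4 12 10)(6 14 11 13)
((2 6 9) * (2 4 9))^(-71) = ((2 6)(4 9))^(-71) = (2 6)(4 9)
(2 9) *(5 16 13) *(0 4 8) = (0 4 8)(2 9)(5 16 13) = [4, 1, 9, 3, 8, 16, 6, 7, 0, 2, 10, 11, 12, 5, 14, 15, 13]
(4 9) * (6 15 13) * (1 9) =(1 9 4)(6 15 13) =[0, 9, 2, 3, 1, 5, 15, 7, 8, 4, 10, 11, 12, 6, 14, 13]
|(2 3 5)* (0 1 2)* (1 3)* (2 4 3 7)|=7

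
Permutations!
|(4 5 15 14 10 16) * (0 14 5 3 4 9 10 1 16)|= |(0 14 1 16 9 10)(3 4)(5 15)|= 6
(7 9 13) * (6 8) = [0, 1, 2, 3, 4, 5, 8, 9, 6, 13, 10, 11, 12, 7] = (6 8)(7 9 13)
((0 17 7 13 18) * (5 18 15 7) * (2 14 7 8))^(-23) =(0 17 5 18)(2 14 7 13 15 8)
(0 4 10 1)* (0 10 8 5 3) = [4, 10, 2, 0, 8, 3, 6, 7, 5, 9, 1] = (0 4 8 5 3)(1 10)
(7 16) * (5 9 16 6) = (5 9 16 7 6) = [0, 1, 2, 3, 4, 9, 5, 6, 8, 16, 10, 11, 12, 13, 14, 15, 7]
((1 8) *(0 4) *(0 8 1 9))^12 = ((0 4 8 9))^12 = (9)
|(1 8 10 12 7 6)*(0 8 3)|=|(0 8 10 12 7 6 1 3)|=8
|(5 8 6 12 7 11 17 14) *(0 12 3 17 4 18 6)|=12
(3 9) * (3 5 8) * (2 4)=(2 4)(3 9 5 8)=[0, 1, 4, 9, 2, 8, 6, 7, 3, 5]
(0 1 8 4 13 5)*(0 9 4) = (0 1 8)(4 13 5 9) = [1, 8, 2, 3, 13, 9, 6, 7, 0, 4, 10, 11, 12, 5]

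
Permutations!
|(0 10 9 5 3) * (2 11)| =|(0 10 9 5 3)(2 11)| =10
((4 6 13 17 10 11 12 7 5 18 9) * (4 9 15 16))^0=((4 6 13 17 10 11 12 7 5 18 15 16))^0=(18)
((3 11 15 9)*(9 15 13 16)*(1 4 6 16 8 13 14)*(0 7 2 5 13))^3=((0 7 2 5 13 8)(1 4 6 16 9 3 11 14))^3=(0 5)(1 16 11 4 9 14 6 3)(2 8)(7 13)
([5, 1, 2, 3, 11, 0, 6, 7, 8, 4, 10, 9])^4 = [0, 1, 2, 3, 11, 5, 6, 7, 8, 4, 10, 9]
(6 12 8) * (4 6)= (4 6 12 8)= [0, 1, 2, 3, 6, 5, 12, 7, 4, 9, 10, 11, 8]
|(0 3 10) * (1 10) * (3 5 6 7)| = |(0 5 6 7 3 1 10)| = 7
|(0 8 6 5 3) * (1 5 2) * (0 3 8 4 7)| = 15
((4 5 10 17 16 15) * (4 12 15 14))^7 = ((4 5 10 17 16 14)(12 15))^7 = (4 5 10 17 16 14)(12 15)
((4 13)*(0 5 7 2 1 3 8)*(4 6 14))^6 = (0 8 3 1 2 7 5)(4 6)(13 14) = ((0 5 7 2 1 3 8)(4 13 6 14))^6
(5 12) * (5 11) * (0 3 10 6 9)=(0 3 10 6 9)(5 12 11)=[3, 1, 2, 10, 4, 12, 9, 7, 8, 0, 6, 5, 11]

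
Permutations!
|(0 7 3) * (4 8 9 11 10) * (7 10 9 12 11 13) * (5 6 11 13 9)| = |(0 10 4 8 12 13 7 3)(5 6 11)| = 24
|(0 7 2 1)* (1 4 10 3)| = |(0 7 2 4 10 3 1)| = 7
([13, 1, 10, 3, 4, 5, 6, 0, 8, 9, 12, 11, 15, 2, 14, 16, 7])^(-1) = (0 7 16 15 12 10 2 13)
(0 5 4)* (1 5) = (0 1 5 4) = [1, 5, 2, 3, 0, 4]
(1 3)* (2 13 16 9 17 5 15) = (1 3)(2 13 16 9 17 5 15) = [0, 3, 13, 1, 4, 15, 6, 7, 8, 17, 10, 11, 12, 16, 14, 2, 9, 5]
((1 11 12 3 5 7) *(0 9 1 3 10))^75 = ((0 9 1 11 12 10)(3 5 7))^75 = (0 11)(1 10)(9 12)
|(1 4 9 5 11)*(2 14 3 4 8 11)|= |(1 8 11)(2 14 3 4 9 5)|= 6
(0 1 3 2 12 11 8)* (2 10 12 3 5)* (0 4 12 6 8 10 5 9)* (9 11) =(0 1 11 10 6 8 4 12 9)(2 3 5) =[1, 11, 3, 5, 12, 2, 8, 7, 4, 0, 6, 10, 9]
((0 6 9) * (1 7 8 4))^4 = ((0 6 9)(1 7 8 4))^4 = (0 6 9)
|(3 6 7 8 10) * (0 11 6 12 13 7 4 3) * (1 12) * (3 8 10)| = |(0 11 6 4 8 3 1 12 13 7 10)| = 11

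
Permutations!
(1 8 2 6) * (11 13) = (1 8 2 6)(11 13) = [0, 8, 6, 3, 4, 5, 1, 7, 2, 9, 10, 13, 12, 11]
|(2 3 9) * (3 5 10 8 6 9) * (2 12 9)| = 10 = |(2 5 10 8 6)(9 12)|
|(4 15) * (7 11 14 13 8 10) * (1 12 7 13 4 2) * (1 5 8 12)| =|(2 5 8 10 13 12 7 11 14 4 15)| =11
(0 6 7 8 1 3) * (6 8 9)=[8, 3, 2, 0, 4, 5, 7, 9, 1, 6]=(0 8 1 3)(6 7 9)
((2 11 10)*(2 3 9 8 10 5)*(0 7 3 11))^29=((0 7 3 9 8 10 11 5 2))^29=(0 3 8 11 2 7 9 10 5)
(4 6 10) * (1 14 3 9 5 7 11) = (1 14 3 9 5 7 11)(4 6 10) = [0, 14, 2, 9, 6, 7, 10, 11, 8, 5, 4, 1, 12, 13, 3]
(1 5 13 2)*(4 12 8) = (1 5 13 2)(4 12 8) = [0, 5, 1, 3, 12, 13, 6, 7, 4, 9, 10, 11, 8, 2]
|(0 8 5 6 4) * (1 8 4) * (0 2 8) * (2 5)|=10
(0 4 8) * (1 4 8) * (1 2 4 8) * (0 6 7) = (0 1 8 6 7)(2 4) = [1, 8, 4, 3, 2, 5, 7, 0, 6]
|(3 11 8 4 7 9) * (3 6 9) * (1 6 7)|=8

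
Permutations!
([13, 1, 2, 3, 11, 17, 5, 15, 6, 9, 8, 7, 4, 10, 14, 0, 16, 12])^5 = (0 5 7 8 4 13 17 15 6 11 10 12)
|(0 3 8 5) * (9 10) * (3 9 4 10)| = 10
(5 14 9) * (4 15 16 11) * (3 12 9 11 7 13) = (3 12 9 5 14 11 4 15 16 7 13) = [0, 1, 2, 12, 15, 14, 6, 13, 8, 5, 10, 4, 9, 3, 11, 16, 7]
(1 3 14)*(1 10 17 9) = [0, 3, 2, 14, 4, 5, 6, 7, 8, 1, 17, 11, 12, 13, 10, 15, 16, 9] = (1 3 14 10 17 9)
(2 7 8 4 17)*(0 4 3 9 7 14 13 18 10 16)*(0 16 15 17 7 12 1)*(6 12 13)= (0 4 7 8 3 9 13 18 10 15 17 2 14 6 12 1)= [4, 0, 14, 9, 7, 5, 12, 8, 3, 13, 15, 11, 1, 18, 6, 17, 16, 2, 10]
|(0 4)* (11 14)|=2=|(0 4)(11 14)|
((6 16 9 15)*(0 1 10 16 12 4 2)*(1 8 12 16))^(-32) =(16)(0 4 8 2 12)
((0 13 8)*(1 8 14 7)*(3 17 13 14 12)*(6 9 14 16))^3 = ((0 16 6 9 14 7 1 8)(3 17 13 12))^3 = (0 9 1 16 14 8 6 7)(3 12 13 17)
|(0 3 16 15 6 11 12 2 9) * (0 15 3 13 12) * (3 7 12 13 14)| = |(0 14 3 16 7 12 2 9 15 6 11)| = 11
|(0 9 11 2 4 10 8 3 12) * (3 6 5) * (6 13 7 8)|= 30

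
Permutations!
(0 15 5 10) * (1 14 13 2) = (0 15 5 10)(1 14 13 2) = [15, 14, 1, 3, 4, 10, 6, 7, 8, 9, 0, 11, 12, 2, 13, 5]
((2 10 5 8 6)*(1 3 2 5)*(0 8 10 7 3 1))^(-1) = (0 10 5 6 8)(2 3 7)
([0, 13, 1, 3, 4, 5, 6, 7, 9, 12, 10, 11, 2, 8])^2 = (1 8 12)(2 13 9)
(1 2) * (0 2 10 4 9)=[2, 10, 1, 3, 9, 5, 6, 7, 8, 0, 4]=(0 2 1 10 4 9)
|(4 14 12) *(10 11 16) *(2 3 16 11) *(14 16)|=7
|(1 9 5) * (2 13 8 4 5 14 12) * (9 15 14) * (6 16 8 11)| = |(1 15 14 12 2 13 11 6 16 8 4 5)| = 12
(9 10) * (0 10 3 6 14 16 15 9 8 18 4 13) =(0 10 8 18 4 13)(3 6 14 16 15 9) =[10, 1, 2, 6, 13, 5, 14, 7, 18, 3, 8, 11, 12, 0, 16, 9, 15, 17, 4]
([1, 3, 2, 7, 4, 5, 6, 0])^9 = (0 1 3 7)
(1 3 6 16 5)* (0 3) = (0 3 6 16 5 1) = [3, 0, 2, 6, 4, 1, 16, 7, 8, 9, 10, 11, 12, 13, 14, 15, 5]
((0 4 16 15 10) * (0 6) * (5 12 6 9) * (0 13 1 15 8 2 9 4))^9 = (1 12 2 4)(5 8 10 13)(6 9 16 15)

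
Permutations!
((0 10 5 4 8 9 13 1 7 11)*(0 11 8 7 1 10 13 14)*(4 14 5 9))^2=((0 13 10 9 5 14)(4 7 8))^2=(0 10 5)(4 8 7)(9 14 13)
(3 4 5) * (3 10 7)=(3 4 5 10 7)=[0, 1, 2, 4, 5, 10, 6, 3, 8, 9, 7]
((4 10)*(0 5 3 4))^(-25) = ((0 5 3 4 10))^(-25) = (10)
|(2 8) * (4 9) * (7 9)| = |(2 8)(4 7 9)| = 6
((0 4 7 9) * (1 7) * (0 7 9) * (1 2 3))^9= ((0 4 2 3 1 9 7))^9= (0 2 1 7 4 3 9)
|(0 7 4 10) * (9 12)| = 4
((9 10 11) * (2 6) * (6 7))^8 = (2 6 7)(9 11 10)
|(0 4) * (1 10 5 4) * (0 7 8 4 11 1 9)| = |(0 9)(1 10 5 11)(4 7 8)| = 12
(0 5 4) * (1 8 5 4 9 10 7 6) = (0 4)(1 8 5 9 10 7 6) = [4, 8, 2, 3, 0, 9, 1, 6, 5, 10, 7]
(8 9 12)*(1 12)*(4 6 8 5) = (1 12 5 4 6 8 9) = [0, 12, 2, 3, 6, 4, 8, 7, 9, 1, 10, 11, 5]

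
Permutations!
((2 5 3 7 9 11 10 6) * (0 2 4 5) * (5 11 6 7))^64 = (4 9 10)(6 7 11)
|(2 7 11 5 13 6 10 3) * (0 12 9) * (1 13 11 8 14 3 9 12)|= |(0 1 13 6 10 9)(2 7 8 14 3)(5 11)|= 30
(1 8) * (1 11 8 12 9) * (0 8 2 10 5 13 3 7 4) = (0 8 11 2 10 5 13 3 7 4)(1 12 9) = [8, 12, 10, 7, 0, 13, 6, 4, 11, 1, 5, 2, 9, 3]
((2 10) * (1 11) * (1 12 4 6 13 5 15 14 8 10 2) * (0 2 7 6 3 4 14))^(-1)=(0 15 5 13 6 7 2)(1 10 8 14 12 11)(3 4)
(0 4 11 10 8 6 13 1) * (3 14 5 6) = [4, 0, 2, 14, 11, 6, 13, 7, 3, 9, 8, 10, 12, 1, 5] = (0 4 11 10 8 3 14 5 6 13 1)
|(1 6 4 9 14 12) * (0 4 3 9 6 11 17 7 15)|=|(0 4 6 3 9 14 12 1 11 17 7 15)|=12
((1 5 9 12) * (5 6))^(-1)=(1 12 9 5 6)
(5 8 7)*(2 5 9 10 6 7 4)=(2 5 8 4)(6 7 9 10)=[0, 1, 5, 3, 2, 8, 7, 9, 4, 10, 6]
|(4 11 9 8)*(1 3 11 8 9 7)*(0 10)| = |(0 10)(1 3 11 7)(4 8)| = 4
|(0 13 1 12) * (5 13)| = 5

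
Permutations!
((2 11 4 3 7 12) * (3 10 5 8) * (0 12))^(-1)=((0 12 2 11 4 10 5 8 3 7))^(-1)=(0 7 3 8 5 10 4 11 2 12)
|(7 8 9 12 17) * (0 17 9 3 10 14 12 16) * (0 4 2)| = 12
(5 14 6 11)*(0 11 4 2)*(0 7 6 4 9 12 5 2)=[11, 1, 7, 3, 0, 14, 9, 6, 8, 12, 10, 2, 5, 13, 4]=(0 11 2 7 6 9 12 5 14 4)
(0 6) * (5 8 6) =(0 5 8 6) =[5, 1, 2, 3, 4, 8, 0, 7, 6]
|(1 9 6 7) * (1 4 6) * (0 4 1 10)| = 7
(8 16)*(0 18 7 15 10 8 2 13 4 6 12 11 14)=(0 18 7 15 10 8 16 2 13 4 6 12 11 14)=[18, 1, 13, 3, 6, 5, 12, 15, 16, 9, 8, 14, 11, 4, 0, 10, 2, 17, 7]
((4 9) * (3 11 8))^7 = (3 11 8)(4 9)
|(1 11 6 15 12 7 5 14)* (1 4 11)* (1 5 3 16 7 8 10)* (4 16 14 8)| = 20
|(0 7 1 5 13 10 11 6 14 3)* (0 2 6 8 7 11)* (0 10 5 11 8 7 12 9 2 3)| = |(0 8 12 9 2 6 14)(1 11 7)(5 13)| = 42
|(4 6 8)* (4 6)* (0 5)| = 2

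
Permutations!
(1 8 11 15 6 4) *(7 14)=[0, 8, 2, 3, 1, 5, 4, 14, 11, 9, 10, 15, 12, 13, 7, 6]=(1 8 11 15 6 4)(7 14)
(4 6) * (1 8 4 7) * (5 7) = (1 8 4 6 5 7) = [0, 8, 2, 3, 6, 7, 5, 1, 4]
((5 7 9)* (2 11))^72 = (11) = ((2 11)(5 7 9))^72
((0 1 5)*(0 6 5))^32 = ((0 1)(5 6))^32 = (6)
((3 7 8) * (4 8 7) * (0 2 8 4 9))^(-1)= (0 9 3 8 2)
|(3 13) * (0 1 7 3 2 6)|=|(0 1 7 3 13 2 6)|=7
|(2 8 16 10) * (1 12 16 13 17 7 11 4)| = 11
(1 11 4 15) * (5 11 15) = (1 15)(4 5 11) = [0, 15, 2, 3, 5, 11, 6, 7, 8, 9, 10, 4, 12, 13, 14, 1]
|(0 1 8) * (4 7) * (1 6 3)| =10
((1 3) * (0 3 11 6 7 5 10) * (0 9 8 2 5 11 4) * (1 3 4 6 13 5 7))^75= ((0 4)(1 6)(2 7 11 13 5 10 9 8))^75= (0 4)(1 6)(2 13 9 7 5 8 11 10)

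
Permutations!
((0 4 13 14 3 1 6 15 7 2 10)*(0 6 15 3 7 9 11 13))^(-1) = (0 4)(1 3 6 10 2 7 14 13 11 9 15) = ((0 4)(1 15 9 11 13 14 7 2 10 6 3))^(-1)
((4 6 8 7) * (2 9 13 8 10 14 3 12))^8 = (2 14 4 13 12 10 7 9 3 6 8)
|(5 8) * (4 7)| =2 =|(4 7)(5 8)|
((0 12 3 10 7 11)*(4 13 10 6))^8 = ((0 12 3 6 4 13 10 7 11))^8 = (0 11 7 10 13 4 6 3 12)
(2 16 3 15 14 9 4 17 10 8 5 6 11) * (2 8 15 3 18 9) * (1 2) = (1 2 16 18 9 4 17 10 15 14)(5 6 11 8) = [0, 2, 16, 3, 17, 6, 11, 7, 5, 4, 15, 8, 12, 13, 1, 14, 18, 10, 9]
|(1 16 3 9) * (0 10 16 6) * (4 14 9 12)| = |(0 10 16 3 12 4 14 9 1 6)| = 10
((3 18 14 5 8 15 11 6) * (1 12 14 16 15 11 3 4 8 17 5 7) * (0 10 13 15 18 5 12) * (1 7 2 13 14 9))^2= ((0 10 14 2 13 15 3 5 17 12 9 1)(4 8 11 6)(16 18))^2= (18)(0 14 13 3 17 9)(1 10 2 15 5 12)(4 11)(6 8)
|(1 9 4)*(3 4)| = 4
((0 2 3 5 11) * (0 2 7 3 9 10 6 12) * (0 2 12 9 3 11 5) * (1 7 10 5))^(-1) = (0 3 2 12 11 7 1 5 9 6 10)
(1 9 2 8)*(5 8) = (1 9 2 5 8) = [0, 9, 5, 3, 4, 8, 6, 7, 1, 2]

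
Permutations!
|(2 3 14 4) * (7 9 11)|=12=|(2 3 14 4)(7 9 11)|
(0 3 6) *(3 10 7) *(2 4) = [10, 1, 4, 6, 2, 5, 0, 3, 8, 9, 7] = (0 10 7 3 6)(2 4)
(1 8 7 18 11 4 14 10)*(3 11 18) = [0, 8, 2, 11, 14, 5, 6, 3, 7, 9, 1, 4, 12, 13, 10, 15, 16, 17, 18] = (18)(1 8 7 3 11 4 14 10)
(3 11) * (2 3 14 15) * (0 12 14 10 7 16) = (0 12 14 15 2 3 11 10 7 16) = [12, 1, 3, 11, 4, 5, 6, 16, 8, 9, 7, 10, 14, 13, 15, 2, 0]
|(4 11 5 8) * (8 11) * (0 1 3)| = 6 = |(0 1 3)(4 8)(5 11)|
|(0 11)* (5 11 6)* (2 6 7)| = 6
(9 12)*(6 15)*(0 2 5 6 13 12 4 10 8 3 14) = [2, 1, 5, 14, 10, 6, 15, 7, 3, 4, 8, 11, 9, 12, 0, 13] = (0 2 5 6 15 13 12 9 4 10 8 3 14)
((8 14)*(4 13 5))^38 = ((4 13 5)(8 14))^38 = (14)(4 5 13)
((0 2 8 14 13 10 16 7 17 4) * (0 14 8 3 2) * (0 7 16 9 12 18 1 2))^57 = (0 13 1 17 9 3 14 18 7 10 2 4 12)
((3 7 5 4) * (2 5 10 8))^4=((2 5 4 3 7 10 8))^4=(2 7 5 10 4 8 3)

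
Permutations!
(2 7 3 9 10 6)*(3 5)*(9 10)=[0, 1, 7, 10, 4, 3, 2, 5, 8, 9, 6]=(2 7 5 3 10 6)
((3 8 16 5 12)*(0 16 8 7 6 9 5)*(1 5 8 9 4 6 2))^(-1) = (0 16)(1 2 7 3 12 5)(4 6)(8 9) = ((0 16)(1 5 12 3 7 2)(4 6)(8 9))^(-1)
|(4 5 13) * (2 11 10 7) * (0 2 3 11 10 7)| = |(0 2 10)(3 11 7)(4 5 13)| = 3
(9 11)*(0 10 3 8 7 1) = [10, 0, 2, 8, 4, 5, 6, 1, 7, 11, 3, 9] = (0 10 3 8 7 1)(9 11)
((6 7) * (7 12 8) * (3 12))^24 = ((3 12 8 7 6))^24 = (3 6 7 8 12)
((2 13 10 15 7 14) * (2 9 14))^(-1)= ((2 13 10 15 7)(9 14))^(-1)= (2 7 15 10 13)(9 14)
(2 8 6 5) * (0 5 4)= (0 5 2 8 6 4)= [5, 1, 8, 3, 0, 2, 4, 7, 6]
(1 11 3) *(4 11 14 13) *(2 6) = (1 14 13 4 11 3)(2 6) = [0, 14, 6, 1, 11, 5, 2, 7, 8, 9, 10, 3, 12, 4, 13]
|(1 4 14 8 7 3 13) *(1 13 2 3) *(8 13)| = |(1 4 14 13 8 7)(2 3)| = 6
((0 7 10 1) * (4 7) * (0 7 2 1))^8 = ((0 4 2 1 7 10))^8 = (0 2 7)(1 10 4)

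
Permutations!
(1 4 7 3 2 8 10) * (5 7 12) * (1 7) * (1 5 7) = [0, 4, 8, 2, 12, 5, 6, 3, 10, 9, 1, 11, 7] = (1 4 12 7 3 2 8 10)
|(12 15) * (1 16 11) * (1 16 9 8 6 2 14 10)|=14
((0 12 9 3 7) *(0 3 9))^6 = ((0 12)(3 7))^6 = (12)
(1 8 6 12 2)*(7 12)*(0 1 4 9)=(0 1 8 6 7 12 2 4 9)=[1, 8, 4, 3, 9, 5, 7, 12, 6, 0, 10, 11, 2]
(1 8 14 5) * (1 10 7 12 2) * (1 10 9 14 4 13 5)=(1 8 4 13 5 9 14)(2 10 7 12)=[0, 8, 10, 3, 13, 9, 6, 12, 4, 14, 7, 11, 2, 5, 1]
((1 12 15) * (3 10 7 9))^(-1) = ((1 12 15)(3 10 7 9))^(-1) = (1 15 12)(3 9 7 10)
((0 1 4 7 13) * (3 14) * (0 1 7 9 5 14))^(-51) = (0 1 5)(3 13 9)(4 14 7)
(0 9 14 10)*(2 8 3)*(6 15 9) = (0 6 15 9 14 10)(2 8 3) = [6, 1, 8, 2, 4, 5, 15, 7, 3, 14, 0, 11, 12, 13, 10, 9]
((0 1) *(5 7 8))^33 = ((0 1)(5 7 8))^33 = (8)(0 1)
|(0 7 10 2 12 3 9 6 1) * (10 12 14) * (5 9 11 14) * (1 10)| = |(0 7 12 3 11 14 1)(2 5 9 6 10)| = 35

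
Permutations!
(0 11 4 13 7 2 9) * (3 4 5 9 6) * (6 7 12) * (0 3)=(0 11 5 9 3 4 13 12 6)(2 7)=[11, 1, 7, 4, 13, 9, 0, 2, 8, 3, 10, 5, 6, 12]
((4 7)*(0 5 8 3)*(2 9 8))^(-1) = ((0 5 2 9 8 3)(4 7))^(-1) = (0 3 8 9 2 5)(4 7)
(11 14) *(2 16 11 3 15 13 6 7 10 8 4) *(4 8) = [0, 1, 16, 15, 2, 5, 7, 10, 8, 9, 4, 14, 12, 6, 3, 13, 11] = (2 16 11 14 3 15 13 6 7 10 4)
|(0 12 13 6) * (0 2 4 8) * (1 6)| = 8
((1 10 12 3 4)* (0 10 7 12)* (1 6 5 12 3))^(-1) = (0 10)(1 12 5 6 4 3 7)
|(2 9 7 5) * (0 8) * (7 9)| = 6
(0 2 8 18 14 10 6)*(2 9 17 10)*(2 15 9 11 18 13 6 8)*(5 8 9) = (0 11 18 14 15 5 8 13 6)(9 17 10) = [11, 1, 2, 3, 4, 8, 0, 7, 13, 17, 9, 18, 12, 6, 15, 5, 16, 10, 14]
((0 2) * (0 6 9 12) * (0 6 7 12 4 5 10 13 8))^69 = (0 12 4 13 2 6 5 8 7 9 10)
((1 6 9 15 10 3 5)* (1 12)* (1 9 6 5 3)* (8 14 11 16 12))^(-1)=((1 5 8 14 11 16 12 9 15 10))^(-1)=(1 10 15 9 12 16 11 14 8 5)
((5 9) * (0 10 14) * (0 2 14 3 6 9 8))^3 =(0 6 8 3 5 10 9)(2 14)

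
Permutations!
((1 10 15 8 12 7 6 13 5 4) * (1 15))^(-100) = (4 7)(5 12)(6 15)(8 13)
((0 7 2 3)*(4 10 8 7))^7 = ((0 4 10 8 7 2 3))^7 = (10)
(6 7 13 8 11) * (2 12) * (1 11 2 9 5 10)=(1 11 6 7 13 8 2 12 9 5 10)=[0, 11, 12, 3, 4, 10, 7, 13, 2, 5, 1, 6, 9, 8]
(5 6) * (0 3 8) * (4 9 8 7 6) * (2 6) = [3, 1, 6, 7, 9, 4, 5, 2, 0, 8] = (0 3 7 2 6 5 4 9 8)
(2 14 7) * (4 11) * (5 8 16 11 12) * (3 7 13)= (2 14 13 3 7)(4 12 5 8 16 11)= [0, 1, 14, 7, 12, 8, 6, 2, 16, 9, 10, 4, 5, 3, 13, 15, 11]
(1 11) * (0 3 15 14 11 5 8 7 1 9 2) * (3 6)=[6, 5, 0, 15, 4, 8, 3, 1, 7, 2, 10, 9, 12, 13, 11, 14]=(0 6 3 15 14 11 9 2)(1 5 8 7)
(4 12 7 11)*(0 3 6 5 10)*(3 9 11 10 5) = (0 9 11 4 12 7 10)(3 6) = [9, 1, 2, 6, 12, 5, 3, 10, 8, 11, 0, 4, 7]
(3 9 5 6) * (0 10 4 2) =(0 10 4 2)(3 9 5 6) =[10, 1, 0, 9, 2, 6, 3, 7, 8, 5, 4]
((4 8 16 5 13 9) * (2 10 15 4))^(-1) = (2 9 13 5 16 8 4 15 10)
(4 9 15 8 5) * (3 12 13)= (3 12 13)(4 9 15 8 5)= [0, 1, 2, 12, 9, 4, 6, 7, 5, 15, 10, 11, 13, 3, 14, 8]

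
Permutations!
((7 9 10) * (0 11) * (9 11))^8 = ((0 9 10 7 11))^8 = (0 7 9 11 10)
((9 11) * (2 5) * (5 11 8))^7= (2 9 5 11 8)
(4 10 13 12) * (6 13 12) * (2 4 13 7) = [0, 1, 4, 3, 10, 5, 7, 2, 8, 9, 12, 11, 13, 6] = (2 4 10 12 13 6 7)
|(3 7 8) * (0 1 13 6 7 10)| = |(0 1 13 6 7 8 3 10)| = 8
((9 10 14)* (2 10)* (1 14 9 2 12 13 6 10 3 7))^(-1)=((1 14 2 3 7)(6 10 9 12 13))^(-1)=(1 7 3 2 14)(6 13 12 9 10)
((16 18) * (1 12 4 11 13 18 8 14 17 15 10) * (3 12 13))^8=((1 13 18 16 8 14 17 15 10)(3 12 4 11))^8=(1 10 15 17 14 8 16 18 13)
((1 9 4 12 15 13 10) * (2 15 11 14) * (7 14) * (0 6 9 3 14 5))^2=(0 9 12 7)(1 14 15 10 3 2 13)(4 11 5 6)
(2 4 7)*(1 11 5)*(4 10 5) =[0, 11, 10, 3, 7, 1, 6, 2, 8, 9, 5, 4] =(1 11 4 7 2 10 5)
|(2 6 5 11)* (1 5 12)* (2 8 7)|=|(1 5 11 8 7 2 6 12)|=8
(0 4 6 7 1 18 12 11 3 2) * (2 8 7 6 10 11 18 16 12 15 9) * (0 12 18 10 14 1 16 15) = (0 4 14 1 15 9 2 12 10 11 3 8 7 16 18) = [4, 15, 12, 8, 14, 5, 6, 16, 7, 2, 11, 3, 10, 13, 1, 9, 18, 17, 0]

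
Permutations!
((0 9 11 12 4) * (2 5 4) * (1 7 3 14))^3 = ((0 9 11 12 2 5 4)(1 7 3 14))^3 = (0 12 4 11 5 9 2)(1 14 3 7)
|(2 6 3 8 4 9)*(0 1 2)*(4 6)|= |(0 1 2 4 9)(3 8 6)|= 15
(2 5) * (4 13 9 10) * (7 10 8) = (2 5)(4 13 9 8 7 10) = [0, 1, 5, 3, 13, 2, 6, 10, 7, 8, 4, 11, 12, 9]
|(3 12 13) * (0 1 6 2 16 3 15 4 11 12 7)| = |(0 1 6 2 16 3 7)(4 11 12 13 15)| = 35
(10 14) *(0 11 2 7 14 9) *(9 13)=(0 11 2 7 14 10 13 9)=[11, 1, 7, 3, 4, 5, 6, 14, 8, 0, 13, 2, 12, 9, 10]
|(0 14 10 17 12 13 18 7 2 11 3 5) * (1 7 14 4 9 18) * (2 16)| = 16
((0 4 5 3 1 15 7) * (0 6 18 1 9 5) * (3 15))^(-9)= (0 4)(1 18 6 7 15 5 9 3)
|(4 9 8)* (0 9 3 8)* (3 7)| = |(0 9)(3 8 4 7)| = 4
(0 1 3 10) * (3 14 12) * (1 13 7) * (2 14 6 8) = (0 13 7 1 6 8 2 14 12 3 10) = [13, 6, 14, 10, 4, 5, 8, 1, 2, 9, 0, 11, 3, 7, 12]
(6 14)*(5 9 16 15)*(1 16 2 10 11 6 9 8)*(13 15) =(1 16 13 15 5 8)(2 10 11 6 14 9) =[0, 16, 10, 3, 4, 8, 14, 7, 1, 2, 11, 6, 12, 15, 9, 5, 13]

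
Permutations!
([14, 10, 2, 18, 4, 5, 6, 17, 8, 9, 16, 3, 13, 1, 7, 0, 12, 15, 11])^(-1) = (0 15 17 7 14)(1 13 12 16 10)(3 11 18)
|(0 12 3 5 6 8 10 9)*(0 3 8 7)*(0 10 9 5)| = |(0 12 8 9 3)(5 6 7 10)| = 20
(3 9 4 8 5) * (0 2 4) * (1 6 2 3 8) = (0 3 9)(1 6 2 4)(5 8) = [3, 6, 4, 9, 1, 8, 2, 7, 5, 0]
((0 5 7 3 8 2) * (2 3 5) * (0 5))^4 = (8)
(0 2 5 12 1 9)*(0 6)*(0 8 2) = (1 9 6 8 2 5 12) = [0, 9, 5, 3, 4, 12, 8, 7, 2, 6, 10, 11, 1]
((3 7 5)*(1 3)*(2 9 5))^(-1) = (1 5 9 2 7 3)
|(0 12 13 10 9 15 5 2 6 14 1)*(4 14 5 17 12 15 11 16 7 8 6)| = |(0 15 17 12 13 10 9 11 16 7 8 6 5 2 4 14 1)| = 17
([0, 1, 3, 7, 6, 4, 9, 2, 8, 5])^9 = [0, 1, 2, 3, 6, 4, 9, 7, 8, 5]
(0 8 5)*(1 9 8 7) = (0 7 1 9 8 5) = [7, 9, 2, 3, 4, 0, 6, 1, 5, 8]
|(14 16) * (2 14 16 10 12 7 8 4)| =7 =|(16)(2 14 10 12 7 8 4)|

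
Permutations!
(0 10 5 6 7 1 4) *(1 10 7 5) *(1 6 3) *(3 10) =(0 7 3 1 4)(5 10 6) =[7, 4, 2, 1, 0, 10, 5, 3, 8, 9, 6]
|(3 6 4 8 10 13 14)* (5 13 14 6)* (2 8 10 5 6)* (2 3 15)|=|(2 8 5 13 3 6 4 10 14 15)|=10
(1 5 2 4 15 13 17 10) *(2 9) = (1 5 9 2 4 15 13 17 10) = [0, 5, 4, 3, 15, 9, 6, 7, 8, 2, 1, 11, 12, 17, 14, 13, 16, 10]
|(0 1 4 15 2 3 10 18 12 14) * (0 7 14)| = |(0 1 4 15 2 3 10 18 12)(7 14)| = 18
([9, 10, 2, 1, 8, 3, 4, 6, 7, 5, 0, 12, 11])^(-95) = [9, 10, 2, 1, 8, 3, 4, 6, 7, 5, 0, 12, 11]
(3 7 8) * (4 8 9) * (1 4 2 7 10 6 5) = (1 4 8 3 10 6 5)(2 7 9) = [0, 4, 7, 10, 8, 1, 5, 9, 3, 2, 6]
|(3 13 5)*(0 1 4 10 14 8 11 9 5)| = |(0 1 4 10 14 8 11 9 5 3 13)| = 11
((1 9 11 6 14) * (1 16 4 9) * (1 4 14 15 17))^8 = (1 4 9 11 6 15 17)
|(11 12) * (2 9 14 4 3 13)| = 6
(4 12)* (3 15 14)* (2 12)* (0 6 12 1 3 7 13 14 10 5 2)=(0 6 12 4)(1 3 15 10 5 2)(7 13 14)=[6, 3, 1, 15, 0, 2, 12, 13, 8, 9, 5, 11, 4, 14, 7, 10]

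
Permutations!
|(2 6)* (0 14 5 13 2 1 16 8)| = |(0 14 5 13 2 6 1 16 8)| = 9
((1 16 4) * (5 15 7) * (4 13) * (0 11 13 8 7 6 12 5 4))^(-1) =((0 11 13)(1 16 8 7 4)(5 15 6 12))^(-1) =(0 13 11)(1 4 7 8 16)(5 12 6 15)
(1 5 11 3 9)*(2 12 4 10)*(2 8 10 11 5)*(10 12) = [0, 2, 10, 9, 11, 5, 6, 7, 12, 1, 8, 3, 4] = (1 2 10 8 12 4 11 3 9)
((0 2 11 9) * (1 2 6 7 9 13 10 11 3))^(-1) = (0 9 7 6)(1 3 2)(10 13 11)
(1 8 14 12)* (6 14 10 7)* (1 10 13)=(1 8 13)(6 14 12 10 7)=[0, 8, 2, 3, 4, 5, 14, 6, 13, 9, 7, 11, 10, 1, 12]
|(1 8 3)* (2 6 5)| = |(1 8 3)(2 6 5)| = 3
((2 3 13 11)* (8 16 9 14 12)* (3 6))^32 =(2 3 11 6 13)(8 9 12 16 14) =((2 6 3 13 11)(8 16 9 14 12))^32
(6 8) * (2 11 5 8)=(2 11 5 8 6)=[0, 1, 11, 3, 4, 8, 2, 7, 6, 9, 10, 5]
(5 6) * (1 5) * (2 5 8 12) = (1 8 12 2 5 6) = [0, 8, 5, 3, 4, 6, 1, 7, 12, 9, 10, 11, 2]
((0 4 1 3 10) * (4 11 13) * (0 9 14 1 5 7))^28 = ((0 11 13 4 5 7)(1 3 10 9 14))^28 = (0 5 13)(1 9 3 14 10)(4 11 7)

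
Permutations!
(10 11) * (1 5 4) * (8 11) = (1 5 4)(8 11 10) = [0, 5, 2, 3, 1, 4, 6, 7, 11, 9, 8, 10]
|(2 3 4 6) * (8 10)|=4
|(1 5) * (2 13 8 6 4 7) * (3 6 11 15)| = |(1 5)(2 13 8 11 15 3 6 4 7)| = 18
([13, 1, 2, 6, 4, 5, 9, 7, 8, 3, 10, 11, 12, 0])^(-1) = (0 13)(3 9 6)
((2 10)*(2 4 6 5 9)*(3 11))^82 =((2 10 4 6 5 9)(3 11))^82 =(11)(2 5 4)(6 10 9)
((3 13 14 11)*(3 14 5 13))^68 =((5 13)(11 14))^68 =(14)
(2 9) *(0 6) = [6, 1, 9, 3, 4, 5, 0, 7, 8, 2] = (0 6)(2 9)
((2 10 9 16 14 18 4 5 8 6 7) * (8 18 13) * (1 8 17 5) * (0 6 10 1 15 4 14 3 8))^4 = (0 1 2 7 6)(3 16 9 10 8)(5 17 13 14 18)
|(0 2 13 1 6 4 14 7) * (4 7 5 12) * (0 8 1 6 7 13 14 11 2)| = 6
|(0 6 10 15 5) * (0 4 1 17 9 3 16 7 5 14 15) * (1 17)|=42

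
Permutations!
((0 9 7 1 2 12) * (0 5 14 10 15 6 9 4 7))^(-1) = ((0 4 7 1 2 12 5 14 10 15 6 9))^(-1) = (0 9 6 15 10 14 5 12 2 1 7 4)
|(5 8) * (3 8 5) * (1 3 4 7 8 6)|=3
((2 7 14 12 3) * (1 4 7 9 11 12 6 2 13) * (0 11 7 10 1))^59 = ((0 11 12 3 13)(1 4 10)(2 9 7 14 6))^59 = (0 13 3 12 11)(1 10 4)(2 6 14 7 9)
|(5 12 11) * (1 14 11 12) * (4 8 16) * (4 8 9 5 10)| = 14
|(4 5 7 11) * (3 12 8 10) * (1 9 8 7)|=|(1 9 8 10 3 12 7 11 4 5)|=10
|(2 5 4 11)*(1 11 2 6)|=|(1 11 6)(2 5 4)|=3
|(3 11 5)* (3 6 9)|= |(3 11 5 6 9)|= 5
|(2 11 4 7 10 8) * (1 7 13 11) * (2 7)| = 6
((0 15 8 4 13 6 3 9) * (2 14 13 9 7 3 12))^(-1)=(0 9 4 8 15)(2 12 6 13 14)(3 7)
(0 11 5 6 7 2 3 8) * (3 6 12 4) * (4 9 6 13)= [11, 1, 13, 8, 3, 12, 7, 2, 0, 6, 10, 5, 9, 4]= (0 11 5 12 9 6 7 2 13 4 3 8)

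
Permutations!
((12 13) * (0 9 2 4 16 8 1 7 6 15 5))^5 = ((0 9 2 4 16 8 1 7 6 15 5)(12 13))^5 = (0 8 5 16 15 4 6 2 7 9 1)(12 13)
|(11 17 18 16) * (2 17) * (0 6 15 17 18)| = |(0 6 15 17)(2 18 16 11)| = 4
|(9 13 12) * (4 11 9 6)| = |(4 11 9 13 12 6)| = 6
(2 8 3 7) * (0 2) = (0 2 8 3 7) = [2, 1, 8, 7, 4, 5, 6, 0, 3]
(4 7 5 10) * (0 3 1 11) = (0 3 1 11)(4 7 5 10) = [3, 11, 2, 1, 7, 10, 6, 5, 8, 9, 4, 0]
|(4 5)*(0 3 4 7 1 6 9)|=|(0 3 4 5 7 1 6 9)|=8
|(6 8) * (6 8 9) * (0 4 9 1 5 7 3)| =|(0 4 9 6 1 5 7 3)| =8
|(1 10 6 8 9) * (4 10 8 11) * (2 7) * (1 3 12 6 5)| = 10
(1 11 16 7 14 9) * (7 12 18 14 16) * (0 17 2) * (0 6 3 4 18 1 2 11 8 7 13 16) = (0 17 11 13 16 12 1 8 7)(2 6 3 4 18 14 9) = [17, 8, 6, 4, 18, 5, 3, 0, 7, 2, 10, 13, 1, 16, 9, 15, 12, 11, 14]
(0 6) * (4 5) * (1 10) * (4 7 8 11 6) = (0 4 5 7 8 11 6)(1 10) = [4, 10, 2, 3, 5, 7, 0, 8, 11, 9, 1, 6]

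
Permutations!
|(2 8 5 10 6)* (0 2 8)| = 4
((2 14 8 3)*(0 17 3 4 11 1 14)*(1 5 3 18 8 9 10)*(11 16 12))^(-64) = ((0 17 18 8 4 16 12 11 5 3 2)(1 14 9 10))^(-64) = (0 18 4 12 5 2 17 8 16 11 3)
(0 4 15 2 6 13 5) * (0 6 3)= (0 4 15 2 3)(5 6 13)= [4, 1, 3, 0, 15, 6, 13, 7, 8, 9, 10, 11, 12, 5, 14, 2]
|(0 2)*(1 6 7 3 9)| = 10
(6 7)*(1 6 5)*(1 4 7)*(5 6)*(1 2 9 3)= (1 5 4 7 6 2 9 3)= [0, 5, 9, 1, 7, 4, 2, 6, 8, 3]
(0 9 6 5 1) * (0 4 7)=(0 9 6 5 1 4 7)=[9, 4, 2, 3, 7, 1, 5, 0, 8, 6]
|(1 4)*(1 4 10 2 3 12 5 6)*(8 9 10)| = |(1 8 9 10 2 3 12 5 6)| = 9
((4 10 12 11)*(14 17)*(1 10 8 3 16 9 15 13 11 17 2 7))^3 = (1 17 7 12 2 10 14)(3 15 4 16 13 8 9 11)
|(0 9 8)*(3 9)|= 4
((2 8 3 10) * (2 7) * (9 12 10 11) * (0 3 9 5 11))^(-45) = (0 3)(2 12)(5 11)(7 9)(8 10)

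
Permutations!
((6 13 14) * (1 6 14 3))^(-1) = (14)(1 3 13 6)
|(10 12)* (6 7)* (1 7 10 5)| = |(1 7 6 10 12 5)| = 6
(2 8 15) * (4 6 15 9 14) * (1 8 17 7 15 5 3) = [0, 8, 17, 1, 6, 3, 5, 15, 9, 14, 10, 11, 12, 13, 4, 2, 16, 7] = (1 8 9 14 4 6 5 3)(2 17 7 15)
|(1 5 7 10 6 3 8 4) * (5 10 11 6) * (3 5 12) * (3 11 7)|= 9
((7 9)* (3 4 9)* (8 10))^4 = (10)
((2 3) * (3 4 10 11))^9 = ((2 4 10 11 3))^9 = (2 3 11 10 4)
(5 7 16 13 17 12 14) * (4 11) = (4 11)(5 7 16 13 17 12 14) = [0, 1, 2, 3, 11, 7, 6, 16, 8, 9, 10, 4, 14, 17, 5, 15, 13, 12]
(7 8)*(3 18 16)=(3 18 16)(7 8)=[0, 1, 2, 18, 4, 5, 6, 8, 7, 9, 10, 11, 12, 13, 14, 15, 3, 17, 16]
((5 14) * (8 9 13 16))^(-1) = (5 14)(8 16 13 9)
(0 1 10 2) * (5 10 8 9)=[1, 8, 0, 3, 4, 10, 6, 7, 9, 5, 2]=(0 1 8 9 5 10 2)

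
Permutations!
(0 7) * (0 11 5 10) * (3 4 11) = (0 7 3 4 11 5 10) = [7, 1, 2, 4, 11, 10, 6, 3, 8, 9, 0, 5]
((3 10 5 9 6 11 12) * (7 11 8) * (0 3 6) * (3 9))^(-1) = (0 9)(3 5 10)(6 12 11 7 8)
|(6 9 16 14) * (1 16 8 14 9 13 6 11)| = 6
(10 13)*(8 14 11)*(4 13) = (4 13 10)(8 14 11) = [0, 1, 2, 3, 13, 5, 6, 7, 14, 9, 4, 8, 12, 10, 11]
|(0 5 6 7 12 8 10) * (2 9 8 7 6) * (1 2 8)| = 12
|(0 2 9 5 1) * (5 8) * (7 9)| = |(0 2 7 9 8 5 1)| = 7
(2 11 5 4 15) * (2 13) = (2 11 5 4 15 13) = [0, 1, 11, 3, 15, 4, 6, 7, 8, 9, 10, 5, 12, 2, 14, 13]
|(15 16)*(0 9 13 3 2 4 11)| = 14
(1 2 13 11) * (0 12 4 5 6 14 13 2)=(0 12 4 5 6 14 13 11 1)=[12, 0, 2, 3, 5, 6, 14, 7, 8, 9, 10, 1, 4, 11, 13]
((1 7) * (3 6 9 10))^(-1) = (1 7)(3 10 9 6)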